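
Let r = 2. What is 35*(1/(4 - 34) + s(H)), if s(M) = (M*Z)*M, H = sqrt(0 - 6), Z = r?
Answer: -2527/6 ≈ -421.17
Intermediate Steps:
Z = 2
H = I*sqrt(6) (H = sqrt(-6) = I*sqrt(6) ≈ 2.4495*I)
s(M) = 2*M**2 (s(M) = (M*2)*M = (2*M)*M = 2*M**2)
35*(1/(4 - 34) + s(H)) = 35*(1/(4 - 34) + 2*(I*sqrt(6))**2) = 35*(1/(-30) + 2*(-6)) = 35*(-1/30 - 12) = 35*(-361/30) = -2527/6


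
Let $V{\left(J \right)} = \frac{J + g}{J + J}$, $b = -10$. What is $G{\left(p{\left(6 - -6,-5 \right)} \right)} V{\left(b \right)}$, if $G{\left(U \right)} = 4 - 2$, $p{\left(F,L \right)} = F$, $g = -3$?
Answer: $\frac{13}{10} \approx 1.3$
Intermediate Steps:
$G{\left(U \right)} = 2$ ($G{\left(U \right)} = 4 - 2 = 2$)
$V{\left(J \right)} = \frac{-3 + J}{2 J}$ ($V{\left(J \right)} = \frac{J - 3}{J + J} = \frac{-3 + J}{2 J}$)
$G{\left(p{\left(6 - -6,-5 \right)} \right)} V{\left(b \right)} = 2 \frac{-3 - 10}{2 \left(-10\right)} = 2 \cdot \frac{1}{2} \left(- \frac{1}{10}\right) \left(-13\right) = 2 \cdot \frac{13}{20} = \frac{13}{10}$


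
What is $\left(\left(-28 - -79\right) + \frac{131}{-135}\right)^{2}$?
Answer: $\frac{45616516}{18225} \approx 2503.0$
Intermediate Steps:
$\left(\left(-28 - -79\right) + \frac{131}{-135}\right)^{2} = \left(\left(-28 + 79\right) + 131 \left(- \frac{1}{135}\right)\right)^{2} = \left(51 - \frac{131}{135}\right)^{2} = \left(\frac{6754}{135}\right)^{2} = \frac{45616516}{18225}$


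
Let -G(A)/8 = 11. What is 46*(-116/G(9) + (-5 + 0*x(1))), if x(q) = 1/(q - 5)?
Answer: -1863/11 ≈ -169.36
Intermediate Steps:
G(A) = -88 (G(A) = -8*11 = -88)
x(q) = 1/(-5 + q)
46*(-116/G(9) + (-5 + 0*x(1))) = 46*(-116/(-88) + (-5 + 0/(-5 + 1))) = 46*(-116*(-1/88) + (-5 + 0/(-4))) = 46*(29/22 + (-5 + 0*(-¼))) = 46*(29/22 + (-5 + 0)) = 46*(29/22 - 5) = 46*(-81/22) = -1863/11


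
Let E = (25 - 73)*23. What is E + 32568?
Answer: 31464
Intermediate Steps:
E = -1104 (E = -48*23 = -1104)
E + 32568 = -1104 + 32568 = 31464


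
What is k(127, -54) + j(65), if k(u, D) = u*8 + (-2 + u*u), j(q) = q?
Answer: 17208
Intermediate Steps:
k(u, D) = -2 + u² + 8*u (k(u, D) = 8*u + (-2 + u²) = -2 + u² + 8*u)
k(127, -54) + j(65) = (-2 + 127² + 8*127) + 65 = (-2 + 16129 + 1016) + 65 = 17143 + 65 = 17208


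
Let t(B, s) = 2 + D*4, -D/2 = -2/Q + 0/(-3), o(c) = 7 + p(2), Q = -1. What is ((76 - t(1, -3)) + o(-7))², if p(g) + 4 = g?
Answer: 9025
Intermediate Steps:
p(g) = -4 + g
o(c) = 5 (o(c) = 7 + (-4 + 2) = 7 - 2 = 5)
D = -4 (D = -2*(-2/(-1) + 0/(-3)) = -2*(-2*(-1) + 0*(-⅓)) = -2*(2 + 0) = -2*2 = -4)
t(B, s) = -14 (t(B, s) = 2 - 4*4 = 2 - 16 = -14)
((76 - t(1, -3)) + o(-7))² = ((76 - 1*(-14)) + 5)² = ((76 + 14) + 5)² = (90 + 5)² = 95² = 9025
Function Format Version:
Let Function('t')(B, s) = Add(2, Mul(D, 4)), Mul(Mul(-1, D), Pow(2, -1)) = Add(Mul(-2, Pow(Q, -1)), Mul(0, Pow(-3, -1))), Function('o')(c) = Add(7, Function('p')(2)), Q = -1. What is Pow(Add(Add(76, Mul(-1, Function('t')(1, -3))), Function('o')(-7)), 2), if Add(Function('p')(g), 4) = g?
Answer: 9025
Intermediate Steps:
Function('p')(g) = Add(-4, g)
Function('o')(c) = 5 (Function('o')(c) = Add(7, Add(-4, 2)) = Add(7, -2) = 5)
D = -4 (D = Mul(-2, Add(Mul(-2, Pow(-1, -1)), Mul(0, Pow(-3, -1)))) = Mul(-2, Add(Mul(-2, -1), Mul(0, Rational(-1, 3)))) = Mul(-2, Add(2, 0)) = Mul(-2, 2) = -4)
Function('t')(B, s) = -14 (Function('t')(B, s) = Add(2, Mul(-4, 4)) = Add(2, -16) = -14)
Pow(Add(Add(76, Mul(-1, Function('t')(1, -3))), Function('o')(-7)), 2) = Pow(Add(Add(76, Mul(-1, -14)), 5), 2) = Pow(Add(Add(76, 14), 5), 2) = Pow(Add(90, 5), 2) = Pow(95, 2) = 9025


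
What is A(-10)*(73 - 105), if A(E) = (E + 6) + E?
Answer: 448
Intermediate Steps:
A(E) = 6 + 2*E (A(E) = (6 + E) + E = 6 + 2*E)
A(-10)*(73 - 105) = (6 + 2*(-10))*(73 - 105) = (6 - 20)*(-32) = -14*(-32) = 448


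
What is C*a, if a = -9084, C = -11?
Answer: 99924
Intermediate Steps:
C*a = -11*(-9084) = 99924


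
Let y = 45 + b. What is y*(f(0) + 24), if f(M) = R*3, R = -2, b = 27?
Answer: 1296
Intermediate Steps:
y = 72 (y = 45 + 27 = 72)
f(M) = -6 (f(M) = -2*3 = -6)
y*(f(0) + 24) = 72*(-6 + 24) = 72*18 = 1296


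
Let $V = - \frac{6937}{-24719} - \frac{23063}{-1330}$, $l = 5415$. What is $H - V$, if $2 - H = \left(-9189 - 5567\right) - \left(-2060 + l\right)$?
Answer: $\frac{31310976737}{1730330} \approx 18095.0$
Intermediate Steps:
$H = 18113$ ($H = 2 - \left(\left(-9189 - 5567\right) + \left(2060 - 5415\right)\right) = 2 - \left(-14756 + \left(2060 - 5415\right)\right) = 2 - \left(-14756 - 3355\right) = 2 - -18111 = 2 + 18111 = 18113$)
$V = \frac{30490553}{1730330}$ ($V = \left(-6937\right) \left(- \frac{1}{24719}\right) - - \frac{23063}{1330} = \frac{6937}{24719} + \frac{23063}{1330} = \frac{30490553}{1730330} \approx 17.621$)
$H - V = 18113 - \frac{30490553}{1730330} = \frac{31310976737}{1730330}$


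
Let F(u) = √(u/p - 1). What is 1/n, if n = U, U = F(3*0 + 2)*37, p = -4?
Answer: -I*√6/111 ≈ -0.022067*I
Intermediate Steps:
F(u) = √(-1 - u/4) (F(u) = √(u/(-4) - 1) = √(u*(-¼) - 1) = √(-u/4 - 1) = √(-1 - u/4))
U = 37*I*√6/2 (U = (√(-4 - (3*0 + 2))/2)*37 = (√(-4 - (0 + 2))/2)*37 = (√(-4 - 1*2)/2)*37 = (√(-4 - 2)/2)*37 = (√(-6)/2)*37 = ((I*√6)/2)*37 = (I*√6/2)*37 = 37*I*√6/2 ≈ 45.316*I)
n = 37*I*√6/2 ≈ 45.316*I
1/n = 1/(37*I*√6/2) = -I*√6/111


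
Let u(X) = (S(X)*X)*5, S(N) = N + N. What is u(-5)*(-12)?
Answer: -3000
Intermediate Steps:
S(N) = 2*N
u(X) = 10*X² (u(X) = ((2*X)*X)*5 = (2*X²)*5 = 10*X²)
u(-5)*(-12) = (10*(-5)²)*(-12) = (10*25)*(-12) = 250*(-12) = -3000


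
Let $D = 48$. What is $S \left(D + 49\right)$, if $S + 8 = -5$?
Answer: $-1261$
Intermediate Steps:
$S = -13$ ($S = -8 - 5 = -13$)
$S \left(D + 49\right) = - 13 \left(48 + 49\right) = \left(-13\right) 97 = -1261$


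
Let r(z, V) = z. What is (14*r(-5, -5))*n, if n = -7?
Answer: 490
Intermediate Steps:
(14*r(-5, -5))*n = (14*(-5))*(-7) = -70*(-7) = 490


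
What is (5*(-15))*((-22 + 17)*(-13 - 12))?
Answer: -9375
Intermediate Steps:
(5*(-15))*((-22 + 17)*(-13 - 12)) = -(-375)*(-25) = -75*125 = -9375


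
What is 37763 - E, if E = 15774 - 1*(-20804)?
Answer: 1185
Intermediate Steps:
E = 36578 (E = 15774 + 20804 = 36578)
37763 - E = 37763 - 1*36578 = 37763 - 36578 = 1185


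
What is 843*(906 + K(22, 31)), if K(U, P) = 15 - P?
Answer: 750270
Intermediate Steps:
843*(906 + K(22, 31)) = 843*(906 + (15 - 1*31)) = 843*(906 + (15 - 31)) = 843*(906 - 16) = 843*890 = 750270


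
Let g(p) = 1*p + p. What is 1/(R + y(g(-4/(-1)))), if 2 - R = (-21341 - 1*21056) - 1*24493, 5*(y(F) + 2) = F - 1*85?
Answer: 5/334373 ≈ 1.4953e-5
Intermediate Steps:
g(p) = 2*p (g(p) = p + p = 2*p)
y(F) = -19 + F/5 (y(F) = -2 + (F - 1*85)/5 = -2 + (F - 85)/5 = -2 + (-85 + F)/5 = -2 + (-17 + F/5) = -19 + F/5)
R = 66892 (R = 2 - ((-21341 - 1*21056) - 1*24493) = 2 - ((-21341 - 21056) - 24493) = 2 - (-42397 - 24493) = 2 - 1*(-66890) = 2 + 66890 = 66892)
1/(R + y(g(-4/(-1)))) = 1/(66892 + (-19 + (2*(-4/(-1)))/5)) = 1/(66892 + (-19 + (2*(-4*(-1)))/5)) = 1/(66892 + (-19 + (2*4)/5)) = 1/(66892 + (-19 + (⅕)*8)) = 1/(66892 + (-19 + 8/5)) = 1/(66892 - 87/5) = 1/(334373/5) = 5/334373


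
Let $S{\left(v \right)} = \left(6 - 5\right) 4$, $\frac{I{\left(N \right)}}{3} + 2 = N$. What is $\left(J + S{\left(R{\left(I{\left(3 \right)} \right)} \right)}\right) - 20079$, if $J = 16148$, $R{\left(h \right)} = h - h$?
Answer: $-3927$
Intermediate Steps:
$I{\left(N \right)} = -6 + 3 N$
$R{\left(h \right)} = 0$
$S{\left(v \right)} = 4$ ($S{\left(v \right)} = 1 \cdot 4 = 4$)
$\left(J + S{\left(R{\left(I{\left(3 \right)} \right)} \right)}\right) - 20079 = \left(16148 + 4\right) - 20079 = 16152 - 20079 = -3927$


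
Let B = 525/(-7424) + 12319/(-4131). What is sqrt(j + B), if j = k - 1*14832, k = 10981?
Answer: 5*I*sqrt(6992604800601)/212976 ≈ 62.081*I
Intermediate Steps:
B = -93625031/30668544 (B = 525*(-1/7424) + 12319*(-1/4131) = -525/7424 - 12319/4131 = -93625031/30668544 ≈ -3.0528)
j = -3851 (j = 10981 - 1*14832 = 10981 - 14832 = -3851)
sqrt(j + B) = sqrt(-3851 - 93625031/30668544) = sqrt(-118198187975/30668544) = 5*I*sqrt(6992604800601)/212976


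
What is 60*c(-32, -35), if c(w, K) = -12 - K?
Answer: 1380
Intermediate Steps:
60*c(-32, -35) = 60*(-12 - 1*(-35)) = 60*(-12 + 35) = 60*23 = 1380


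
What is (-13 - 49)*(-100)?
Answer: 6200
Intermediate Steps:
(-13 - 49)*(-100) = -62*(-100) = 6200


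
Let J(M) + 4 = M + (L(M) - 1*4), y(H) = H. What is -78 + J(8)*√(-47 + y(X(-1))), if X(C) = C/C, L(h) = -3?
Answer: -78 - 3*I*√46 ≈ -78.0 - 20.347*I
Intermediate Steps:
X(C) = 1
J(M) = -11 + M (J(M) = -4 + (M + (-3 - 1*4)) = -4 + (M + (-3 - 4)) = -4 + (M - 7) = -4 + (-7 + M) = -11 + M)
-78 + J(8)*√(-47 + y(X(-1))) = -78 + (-11 + 8)*√(-47 + 1) = -78 - 3*I*√46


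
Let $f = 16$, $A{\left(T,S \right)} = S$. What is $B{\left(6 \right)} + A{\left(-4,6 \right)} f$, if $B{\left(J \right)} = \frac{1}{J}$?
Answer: $\frac{577}{6} \approx 96.167$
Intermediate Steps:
$B{\left(6 \right)} + A{\left(-4,6 \right)} f = \frac{1}{6} + 6 \cdot 16 = \frac{1}{6} + 96 = \frac{577}{6}$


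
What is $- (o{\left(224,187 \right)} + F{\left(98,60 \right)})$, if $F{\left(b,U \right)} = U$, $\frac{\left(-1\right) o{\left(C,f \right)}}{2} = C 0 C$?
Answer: $-60$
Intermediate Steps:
$o{\left(C,f \right)} = 0$ ($o{\left(C,f \right)} = - 2 C 0 C = - 2 \cdot 0 C = \left(-2\right) 0 = 0$)
$- (o{\left(224,187 \right)} + F{\left(98,60 \right)}) = - (0 + 60) = \left(-1\right) 60 = -60$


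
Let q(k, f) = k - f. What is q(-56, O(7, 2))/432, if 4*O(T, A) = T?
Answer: -77/576 ≈ -0.13368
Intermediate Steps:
O(T, A) = T/4
q(-56, O(7, 2))/432 = (-56 - 7/4)/432 = (-56 - 1*7/4)*(1/432) = (-56 - 7/4)*(1/432) = -231/4*1/432 = -77/576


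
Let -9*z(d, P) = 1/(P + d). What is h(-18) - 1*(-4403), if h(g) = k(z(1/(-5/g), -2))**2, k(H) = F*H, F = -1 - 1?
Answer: 5706313/1296 ≈ 4403.0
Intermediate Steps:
F = -2
z(d, P) = -1/(9*(P + d))
k(H) = -2*H
h(g) = 4/(-18 - 9*g/5)**2 (h(g) = (-(-2)/(9*(-2) + 9*(1/(-5/g))))**2 = (-(-2)/(-18 + 9*(1*(-g/5))))**2 = (-(-2)/(-18 + 9*(-g/5)))**2 = (-(-2)/(-18 - 9*g/5))**2 = (2/(-18 - 9*g/5))**2 = 4/(-18 - 9*g/5)**2)
h(-18) - 1*(-4403) = 100/(81*(10 - 18)**2) - 1*(-4403) = (100/81)/(-8)**2 + 4403 = (100/81)*(1/64) + 4403 = 25/1296 + 4403 = 5706313/1296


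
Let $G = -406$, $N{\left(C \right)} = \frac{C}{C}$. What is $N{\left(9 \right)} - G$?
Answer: $407$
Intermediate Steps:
$N{\left(C \right)} = 1$
$N{\left(9 \right)} - G = 1 - -406 = 1 + 406 = 407$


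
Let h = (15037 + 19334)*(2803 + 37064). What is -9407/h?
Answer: -9407/1370268657 ≈ -6.8651e-6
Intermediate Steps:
h = 1370268657 (h = 34371*39867 = 1370268657)
-9407/h = -9407/1370268657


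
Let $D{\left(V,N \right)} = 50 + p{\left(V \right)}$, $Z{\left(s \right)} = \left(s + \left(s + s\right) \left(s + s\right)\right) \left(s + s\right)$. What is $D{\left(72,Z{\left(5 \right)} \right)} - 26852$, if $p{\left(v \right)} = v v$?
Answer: $-21618$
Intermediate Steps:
$p{\left(v \right)} = v^{2}$
$Z{\left(s \right)} = 2 s \left(s + 4 s^{2}\right)$ ($Z{\left(s \right)} = \left(s + 2 s 2 s\right) 2 s = \left(s + 4 s^{2}\right) 2 s = 2 s \left(s + 4 s^{2}\right)$)
$D{\left(V,N \right)} = 50 + V^{2}$
$D{\left(72,Z{\left(5 \right)} \right)} - 26852 = \left(50 + 72^{2}\right) - 26852 = \left(50 + 5184\right) - 26852 = 5234 - 26852 = -21618$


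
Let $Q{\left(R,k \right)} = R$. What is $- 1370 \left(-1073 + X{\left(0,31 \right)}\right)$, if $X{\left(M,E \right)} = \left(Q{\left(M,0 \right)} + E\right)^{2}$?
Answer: $153440$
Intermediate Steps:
$X{\left(M,E \right)} = \left(E + M\right)^{2}$ ($X{\left(M,E \right)} = \left(M + E\right)^{2} = \left(E + M\right)^{2}$)
$- 1370 \left(-1073 + X{\left(0,31 \right)}\right) = - 1370 \left(-1073 + \left(31 + 0\right)^{2}\right) = - 1370 \left(-1073 + 31^{2}\right) = - 1370 \left(-1073 + 961\right) = \left(-1370\right) \left(-112\right) = 153440$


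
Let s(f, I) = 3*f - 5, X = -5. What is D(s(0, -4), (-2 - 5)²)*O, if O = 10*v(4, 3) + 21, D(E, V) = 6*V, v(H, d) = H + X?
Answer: 3234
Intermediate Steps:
s(f, I) = -5 + 3*f
v(H, d) = -5 + H (v(H, d) = H - 5 = -5 + H)
O = 11 (O = 10*(-5 + 4) + 21 = 10*(-1) + 21 = -10 + 21 = 11)
D(s(0, -4), (-2 - 5)²)*O = (6*(-2 - 5)²)*11 = (6*(-7)²)*11 = (6*49)*11 = 294*11 = 3234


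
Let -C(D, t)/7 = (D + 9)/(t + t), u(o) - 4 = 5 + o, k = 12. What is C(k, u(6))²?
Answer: 2401/100 ≈ 24.010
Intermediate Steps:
u(o) = 9 + o (u(o) = 4 + (5 + o) = 9 + o)
C(D, t) = -7*(9 + D)/(2*t) (C(D, t) = -7*(D + 9)/(t + t) = -7*(9 + D)/(2*t))
C(k, u(6))² = (7*(-9 - 1*12)/(2*(9 + 6)))² = ((7/2)*(-9 - 12)/15)² = ((7/2)*(1/15)*(-21))² = (-49/10)² = 2401/100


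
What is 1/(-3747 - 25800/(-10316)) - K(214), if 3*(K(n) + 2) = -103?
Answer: 350870710/9657063 ≈ 36.333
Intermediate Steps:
K(n) = -109/3 (K(n) = -2 + (1/3)*(-103) = -2 - 103/3 = -109/3)
1/(-3747 - 25800/(-10316)) - K(214) = 1/(-3747 - 25800/(-10316)) - 1*(-109/3) = 1/(-3747 - 25800*(-1/10316)) + 109/3 = 1/(-3747 + 6450/2579) + 109/3 = 1/(-9657063/2579) + 109/3 = -2579/9657063 + 109/3 = 350870710/9657063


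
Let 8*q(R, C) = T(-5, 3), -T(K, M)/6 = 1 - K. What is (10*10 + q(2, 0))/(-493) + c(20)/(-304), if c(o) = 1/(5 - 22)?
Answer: -29003/149872 ≈ -0.19352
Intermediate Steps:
T(K, M) = -6 + 6*K (T(K, M) = -6*(1 - K) = -6 + 6*K)
q(R, C) = -9/2 (q(R, C) = (-6 + 6*(-5))/8 = (-6 - 30)/8 = (⅛)*(-36) = -9/2)
c(o) = -1/17 (c(o) = 1/(-17) = -1/17)
(10*10 + q(2, 0))/(-493) + c(20)/(-304) = (10*10 - 9/2)/(-493) - 1/17/(-304) = (100 - 9/2)*(-1/493) - 1/17*(-1/304) = (191/2)*(-1/493) + 1/5168 = -191/986 + 1/5168 = -29003/149872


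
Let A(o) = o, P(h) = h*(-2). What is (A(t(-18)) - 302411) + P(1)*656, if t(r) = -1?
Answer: -303724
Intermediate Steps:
P(h) = -2*h
(A(t(-18)) - 302411) + P(1)*656 = (-1 - 302411) - 2*1*656 = -302412 - 2*656 = -302412 - 1312 = -303724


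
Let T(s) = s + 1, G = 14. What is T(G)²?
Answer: 225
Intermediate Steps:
T(s) = 1 + s
T(G)² = (1 + 14)² = 15² = 225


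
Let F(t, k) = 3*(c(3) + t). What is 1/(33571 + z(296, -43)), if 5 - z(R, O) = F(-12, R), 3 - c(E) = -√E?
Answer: 11201/376387194 + √3/376387194 ≈ 2.9764e-5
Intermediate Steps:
c(E) = 3 + √E (c(E) = 3 - (-1)*√E = 3 + √E)
F(t, k) = 9 + 3*t + 3*√3 (F(t, k) = 3*((3 + √3) + t) = 3*(3 + t + √3) = 9 + 3*t + 3*√3)
z(R, O) = 32 - 3*√3 (z(R, O) = 5 - (9 + 3*(-12) + 3*√3) = 5 - (9 - 36 + 3*√3) = 5 - (-27 + 3*√3) = 5 + (27 - 3*√3) = 32 - 3*√3)
1/(33571 + z(296, -43)) = 1/(33571 + (32 - 3*√3)) = 1/(33603 - 3*√3)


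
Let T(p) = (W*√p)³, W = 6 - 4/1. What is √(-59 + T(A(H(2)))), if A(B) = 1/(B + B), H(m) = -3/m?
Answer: √(-531 - 8*I*√3)/3 ≈ 0.10021 - 7.6818*I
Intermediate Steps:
W = 2 (W = 6 - 4*1 = 6 - 4 = 2)
A(B) = 1/(2*B)
T(p) = 8*p^(3/2) (T(p) = (2*√p)³ = 8*p^(3/2))
√(-59 + T(A(H(2)))) = √(-59 + 8*(1/(2*((-3/2))))^(3/2)) = √(-59 + 8*(1/(2*((-3*½))))^(3/2)) = √(-59 + 8*(1/(2*(-3/2)))^(3/2)) = √(-59 + 8*((½)*(-⅔))^(3/2)) = √(-59 + 8*(-⅓)^(3/2)) = √(-59 + 8*(-I*√3/9)) = √(-59 - 8*I*√3/9)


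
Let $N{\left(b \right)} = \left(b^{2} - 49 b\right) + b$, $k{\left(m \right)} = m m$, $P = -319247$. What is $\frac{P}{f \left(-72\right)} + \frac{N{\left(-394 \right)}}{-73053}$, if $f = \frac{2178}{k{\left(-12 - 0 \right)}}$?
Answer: $\frac{285583999}{982157} \approx 290.77$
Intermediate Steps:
$k{\left(m \right)} = m^{2}$
$N{\left(b \right)} = b^{2} - 48 b$
$f = \frac{121}{8}$ ($f = \frac{2178}{\left(-12 - 0\right)^{2}} = \frac{2178}{\left(-12 + 0\right)^{2}} = \frac{2178}{\left(-12\right)^{2}} = \frac{2178}{144} = 2178 \cdot \frac{1}{144} = \frac{121}{8} \approx 15.125$)
$\frac{P}{f \left(-72\right)} + \frac{N{\left(-394 \right)}}{-73053} = - \frac{319247}{\frac{121}{8} \left(-72\right)} + \frac{\left(-394\right) \left(-48 - 394\right)}{-73053} = - \frac{319247}{-1089} + \left(-394\right) \left(-442\right) \left(- \frac{1}{73053}\right) = \left(-319247\right) \left(- \frac{1}{1089}\right) + 174148 \left(- \frac{1}{73053}\right) = \frac{319247}{1089} - \frac{174148}{73053} = \frac{285583999}{982157}$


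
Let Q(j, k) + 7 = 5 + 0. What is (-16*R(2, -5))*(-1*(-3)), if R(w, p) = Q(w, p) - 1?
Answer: 144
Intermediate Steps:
Q(j, k) = -2 (Q(j, k) = -7 + (5 + 0) = -7 + 5 = -2)
R(w, p) = -3 (R(w, p) = -2 - 1 = -3)
(-16*R(2, -5))*(-1*(-3)) = (-16*(-3))*(-1*(-3)) = 48*3 = 144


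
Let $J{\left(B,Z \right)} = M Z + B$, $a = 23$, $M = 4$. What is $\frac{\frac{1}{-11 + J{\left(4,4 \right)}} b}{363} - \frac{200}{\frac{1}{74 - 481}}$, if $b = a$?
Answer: $\frac{265933823}{3267} \approx 81400.0$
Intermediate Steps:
$J{\left(B,Z \right)} = B + 4 Z$ ($J{\left(B,Z \right)} = 4 Z + B = B + 4 Z$)
$b = 23$
$\frac{\frac{1}{-11 + J{\left(4,4 \right)}} b}{363} - \frac{200}{\frac{1}{74 - 481}} = \frac{\frac{1}{-11 + \left(4 + 4 \cdot 4\right)} 23}{363} - \frac{200}{\frac{1}{74 - 481}} = \frac{1}{-11 + \left(4 + 16\right)} 23 \cdot \frac{1}{363} - \frac{200}{\frac{1}{-407}} = \frac{1}{-11 + 20} \cdot 23 \cdot \frac{1}{363} - \frac{200}{- \frac{1}{407}} = \frac{1}{9} \cdot 23 \cdot \frac{1}{363} - -81400 = \frac{1}{9} \cdot 23 \cdot \frac{1}{363} + 81400 = \frac{23}{9} \cdot \frac{1}{363} + 81400 = \frac{23}{3267} + 81400 = \frac{265933823}{3267}$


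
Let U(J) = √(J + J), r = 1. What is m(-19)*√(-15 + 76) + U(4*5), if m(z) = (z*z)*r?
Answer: 2*√10 + 361*√61 ≈ 2825.8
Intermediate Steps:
m(z) = z² (m(z) = (z*z)*1 = z²*1 = z²)
U(J) = √2*√J (U(J) = √(2*J) = √2*√J)
m(-19)*√(-15 + 76) + U(4*5) = (-19)²*√(-15 + 76) + √2*√(4*5) = 361*√61 + √2*√20 = 361*√61 + √2*(2*√5) = 361*√61 + 2*√10 = 2*√10 + 361*√61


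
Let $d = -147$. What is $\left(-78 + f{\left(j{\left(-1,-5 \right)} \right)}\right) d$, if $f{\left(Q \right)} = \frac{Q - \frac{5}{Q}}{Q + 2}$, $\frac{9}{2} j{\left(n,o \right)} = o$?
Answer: $\frac{174489}{16} \approx 10906.0$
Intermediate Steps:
$j{\left(n,o \right)} = \frac{2 o}{9}$
$f{\left(Q \right)} = \frac{Q - \frac{5}{Q}}{2 + Q}$
$\left(-78 + f{\left(j{\left(-1,-5 \right)} \right)}\right) d = \left(-78 + \frac{-5 + \left(\frac{2}{9} \left(-5\right)\right)^{2}}{\frac{2}{9} \left(-5\right) \left(2 + \frac{2}{9} \left(-5\right)\right)}\right) \left(-147\right) = \left(-78 + \frac{-5 + \left(- \frac{10}{9}\right)^{2}}{\left(- \frac{10}{9}\right) \left(2 - \frac{10}{9}\right)}\right) \left(-147\right) = \left(-78 - \frac{9 \left(-5 + \frac{100}{81}\right)}{10 \cdot \frac{8}{9}}\right) \left(-147\right) = \left(-78 - \frac{81}{80} \left(- \frac{305}{81}\right)\right) \left(-147\right) = \left(-78 + \frac{61}{16}\right) \left(-147\right) = \left(- \frac{1187}{16}\right) \left(-147\right) = \frac{174489}{16}$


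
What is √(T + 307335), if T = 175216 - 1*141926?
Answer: 25*√545 ≈ 583.63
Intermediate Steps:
T = 33290 (T = 175216 - 141926 = 33290)
√(T + 307335) = √(33290 + 307335) = √340625 = 25*√545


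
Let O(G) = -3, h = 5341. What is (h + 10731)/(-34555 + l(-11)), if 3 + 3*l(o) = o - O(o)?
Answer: -12054/25919 ≈ -0.46506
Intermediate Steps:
l(o) = o/3 (l(o) = -1 + (o - 1*(-3))/3 = -1 + (o + 3)/3 = -1 + (3 + o)/3 = -1 + (1 + o/3) = o/3)
(h + 10731)/(-34555 + l(-11)) = (5341 + 10731)/(-34555 + (⅓)*(-11)) = 16072/(-34555 - 11/3) = 16072/(-103676/3) = 16072*(-3/103676) = -12054/25919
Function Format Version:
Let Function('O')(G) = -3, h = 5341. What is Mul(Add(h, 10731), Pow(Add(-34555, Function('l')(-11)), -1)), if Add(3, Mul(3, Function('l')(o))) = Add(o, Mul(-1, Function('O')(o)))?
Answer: Rational(-12054, 25919) ≈ -0.46506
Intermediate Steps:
Function('l')(o) = Mul(Rational(1, 3), o) (Function('l')(o) = Add(-1, Mul(Rational(1, 3), Add(o, Mul(-1, -3)))) = Add(-1, Mul(Rational(1, 3), Add(o, 3))) = Add(-1, Mul(Rational(1, 3), Add(3, o))) = Add(-1, Add(1, Mul(Rational(1, 3), o))) = Mul(Rational(1, 3), o))
Mul(Add(h, 10731), Pow(Add(-34555, Function('l')(-11)), -1)) = Mul(Add(5341, 10731), Pow(Add(-34555, Mul(Rational(1, 3), -11)), -1)) = Mul(16072, Pow(Add(-34555, Rational(-11, 3)), -1)) = Mul(16072, Pow(Rational(-103676, 3), -1)) = Mul(16072, Rational(-3, 103676)) = Rational(-12054, 25919)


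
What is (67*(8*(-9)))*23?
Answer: -110952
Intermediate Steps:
(67*(8*(-9)))*23 = (67*(-72))*23 = -4824*23 = -110952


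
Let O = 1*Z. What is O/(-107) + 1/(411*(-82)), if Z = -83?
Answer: 2797159/3606114 ≈ 0.77567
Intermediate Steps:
O = -83 (O = 1*(-83) = -83)
O/(-107) + 1/(411*(-82)) = -83/(-107) + 1/(411*(-82)) = -83*(-1/107) + (1/411)*(-1/82) = 83/107 - 1/33702 = 2797159/3606114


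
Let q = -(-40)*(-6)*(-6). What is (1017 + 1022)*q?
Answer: 2936160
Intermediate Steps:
q = 1440 (q = -10*24*(-6) = -240*(-6) = 1440)
(1017 + 1022)*q = (1017 + 1022)*1440 = 2039*1440 = 2936160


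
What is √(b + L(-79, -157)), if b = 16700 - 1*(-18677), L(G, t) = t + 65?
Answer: √35285 ≈ 187.84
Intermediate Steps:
L(G, t) = 65 + t
b = 35377 (b = 16700 + 18677 = 35377)
√(b + L(-79, -157)) = √(35377 + (65 - 157)) = √(35377 - 92) = √35285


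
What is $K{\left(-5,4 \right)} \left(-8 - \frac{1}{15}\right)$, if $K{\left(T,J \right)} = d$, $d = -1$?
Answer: $\frac{121}{15} \approx 8.0667$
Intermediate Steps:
$K{\left(T,J \right)} = -1$
$K{\left(-5,4 \right)} \left(-8 - \frac{1}{15}\right) = - (-8 - \frac{1}{15}) = \left(-1\right) \left(- \frac{121}{15}\right) = \frac{121}{15}$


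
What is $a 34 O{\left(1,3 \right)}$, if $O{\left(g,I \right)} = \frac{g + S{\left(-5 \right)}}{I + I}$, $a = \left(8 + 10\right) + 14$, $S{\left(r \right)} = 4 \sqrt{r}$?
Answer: $\frac{544}{3} + \frac{2176 i \sqrt{5}}{3} \approx 181.33 + 1621.9 i$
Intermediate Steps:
$a = 32$ ($a = 18 + 14 = 32$)
$O{\left(g,I \right)} = \frac{g + 4 i \sqrt{5}}{2 I}$ ($O{\left(g,I \right)} = \frac{g + 4 \sqrt{-5}}{I + I} = \frac{g + 4 i \sqrt{5}}{2 I}$)
$a 34 O{\left(1,3 \right)} = 32 \cdot 34 \frac{1 + 4 i \sqrt{5}}{2 \cdot 3} = 1088 \cdot \frac{1}{2} \cdot \frac{1}{3} \left(1 + 4 i \sqrt{5}\right) = 1088 \left(\frac{1}{6} + \frac{2 i \sqrt{5}}{3}\right) = \frac{544}{3} + \frac{2176 i \sqrt{5}}{3}$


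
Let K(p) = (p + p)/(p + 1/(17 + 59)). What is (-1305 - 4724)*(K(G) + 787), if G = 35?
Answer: -12658048283/2661 ≈ -4.7569e+6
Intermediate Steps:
K(p) = 2*p/(1/76 + p) (K(p) = (2*p)/(p + 1/76) = (2*p)/(1/76 + p) = 2*p/(1/76 + p))
(-1305 - 4724)*(K(G) + 787) = (-1305 - 4724)*(152*35/(1 + 76*35) + 787) = -6029*(152*35/(1 + 2660) + 787) = -6029*(152*35/2661 + 787) = -6029*(152*35*(1/2661) + 787) = -6029*(5320/2661 + 787) = -6029*2099527/2661 = -12658048283/2661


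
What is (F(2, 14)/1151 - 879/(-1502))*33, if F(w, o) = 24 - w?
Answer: 34477509/1728802 ≈ 19.943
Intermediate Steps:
(F(2, 14)/1151 - 879/(-1502))*33 = ((24 - 1*2)/1151 - 879/(-1502))*33 = ((24 - 2)*(1/1151) - 879*(-1/1502))*33 = (22*(1/1151) + 879/1502)*33 = (22/1151 + 879/1502)*33 = (1044773/1728802)*33 = 34477509/1728802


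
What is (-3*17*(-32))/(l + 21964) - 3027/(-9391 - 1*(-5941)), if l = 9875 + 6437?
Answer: 10124321/11004350 ≈ 0.92003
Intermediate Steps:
l = 16312
(-3*17*(-32))/(l + 21964) - 3027/(-9391 - 1*(-5941)) = (-3*17*(-32))/(16312 + 21964) - 3027/(-9391 - 1*(-5941)) = -51*(-32)/38276 - 3027/(-9391 + 5941) = 1632*(1/38276) - 3027/(-3450) = 408/9569 - 3027*(-1/3450) = 408/9569 + 1009/1150 = 10124321/11004350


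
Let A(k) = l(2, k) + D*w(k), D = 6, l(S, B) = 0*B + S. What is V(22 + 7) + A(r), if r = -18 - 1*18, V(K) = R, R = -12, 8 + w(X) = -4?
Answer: -82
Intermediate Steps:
l(S, B) = S (l(S, B) = 0 + S = S)
w(X) = -12 (w(X) = -8 - 4 = -12)
V(K) = -12
r = -36 (r = -18 - 18 = -36)
A(k) = -70 (A(k) = 2 + 6*(-12) = 2 - 72 = -70)
V(22 + 7) + A(r) = -12 - 70 = -82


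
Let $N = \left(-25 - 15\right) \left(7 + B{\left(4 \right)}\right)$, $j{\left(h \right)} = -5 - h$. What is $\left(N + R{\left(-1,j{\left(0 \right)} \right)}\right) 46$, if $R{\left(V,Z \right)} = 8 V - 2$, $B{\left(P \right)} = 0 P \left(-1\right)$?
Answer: $-13340$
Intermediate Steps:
$B{\left(P \right)} = 0$ ($B{\left(P \right)} = 0 \left(-1\right) = 0$)
$N = -280$ ($N = \left(-25 - 15\right) \left(7 + 0\right) = \left(-40\right) 7 = -280$)
$R{\left(V,Z \right)} = -2 + 8 V$
$\left(N + R{\left(-1,j{\left(0 \right)} \right)}\right) 46 = \left(-280 + \left(-2 + 8 \left(-1\right)\right)\right) 46 = \left(-280 - 10\right) 46 = \left(-290\right) 46 = -13340$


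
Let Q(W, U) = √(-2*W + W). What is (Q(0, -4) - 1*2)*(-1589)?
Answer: 3178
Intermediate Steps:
Q(W, U) = √(-W)
(Q(0, -4) - 1*2)*(-1589) = (√(-1*0) - 1*2)*(-1589) = (√0 - 2)*(-1589) = (0 - 2)*(-1589) = -2*(-1589) = 3178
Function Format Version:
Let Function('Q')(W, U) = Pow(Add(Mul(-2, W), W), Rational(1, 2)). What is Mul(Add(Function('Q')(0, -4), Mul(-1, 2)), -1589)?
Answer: 3178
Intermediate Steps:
Function('Q')(W, U) = Pow(Mul(-1, W), Rational(1, 2))
Mul(Add(Function('Q')(0, -4), Mul(-1, 2)), -1589) = Mul(Add(Pow(Mul(-1, 0), Rational(1, 2)), Mul(-1, 2)), -1589) = Mul(Add(Pow(0, Rational(1, 2)), -2), -1589) = Mul(Add(0, -2), -1589) = Mul(-2, -1589) = 3178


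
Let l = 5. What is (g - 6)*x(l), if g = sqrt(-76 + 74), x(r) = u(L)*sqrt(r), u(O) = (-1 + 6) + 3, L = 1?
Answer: 8*sqrt(5)*(-6 + I*sqrt(2)) ≈ -107.33 + 25.298*I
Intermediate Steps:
u(O) = 8 (u(O) = 5 + 3 = 8)
x(r) = 8*sqrt(r)
g = I*sqrt(2) (g = sqrt(-2) = I*sqrt(2) ≈ 1.4142*I)
(g - 6)*x(l) = (I*sqrt(2) - 6)*(8*sqrt(5)) = (-6 + I*sqrt(2))*(8*sqrt(5)) = 8*sqrt(5)*(-6 + I*sqrt(2))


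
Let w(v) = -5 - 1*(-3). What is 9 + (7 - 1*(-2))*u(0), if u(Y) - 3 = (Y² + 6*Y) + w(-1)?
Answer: 18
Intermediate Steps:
w(v) = -2 (w(v) = -5 + 3 = -2)
u(Y) = 1 + Y² + 6*Y (u(Y) = 3 + ((Y² + 6*Y) - 2) = 3 + (-2 + Y² + 6*Y) = 1 + Y² + 6*Y)
9 + (7 - 1*(-2))*u(0) = 9 + (7 - 1*(-2))*(1 + 0² + 6*0) = 9 + (7 + 2)*(1 + 0 + 0) = 9 + 9*1 = 9 + 9 = 18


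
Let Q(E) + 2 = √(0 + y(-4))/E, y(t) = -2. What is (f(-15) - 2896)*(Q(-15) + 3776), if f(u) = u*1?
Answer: -10986114 + 2911*I*√2/15 ≈ -1.0986e+7 + 274.45*I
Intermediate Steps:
f(u) = u
Q(E) = -2 + I*√2/E (Q(E) = -2 + √(0 - 2)/E = -2 + √(-2)/E = -2 + (I*√2)/E = -2 + I*√2/E)
(f(-15) - 2896)*(Q(-15) + 3776) = (-15 - 2896)*((-2 + I*√2/(-15)) + 3776) = -2911*((-2 + I*√2*(-1/15)) + 3776) = -2911*((-2 - I*√2/15) + 3776) = -2911*(3774 - I*√2/15) = -10986114 + 2911*I*√2/15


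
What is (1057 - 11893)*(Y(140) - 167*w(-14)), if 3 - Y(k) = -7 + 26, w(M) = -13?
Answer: -23351580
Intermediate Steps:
Y(k) = -16 (Y(k) = 3 - (-7 + 26) = 3 - 1*19 = 3 - 19 = -16)
(1057 - 11893)*(Y(140) - 167*w(-14)) = (1057 - 11893)*(-16 - 167*(-13)) = -10836*(-16 + 2171) = -10836*2155 = -23351580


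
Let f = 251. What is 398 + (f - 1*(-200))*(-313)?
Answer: -140765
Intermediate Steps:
398 + (f - 1*(-200))*(-313) = 398 + (251 - 1*(-200))*(-313) = 398 + (251 + 200)*(-313) = 398 + 451*(-313) = 398 - 141163 = -140765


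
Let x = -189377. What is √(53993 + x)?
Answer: 2*I*√33846 ≈ 367.95*I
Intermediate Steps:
√(53993 + x) = √(53993 - 189377) = √(-135384) = 2*I*√33846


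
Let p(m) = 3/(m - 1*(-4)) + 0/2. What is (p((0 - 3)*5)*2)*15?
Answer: -90/11 ≈ -8.1818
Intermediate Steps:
p(m) = 3/(4 + m) (p(m) = 3/(m + 4) + 0*(½) = 3/(4 + m) + 0 = 3/(4 + m))
(p((0 - 3)*5)*2)*15 = ((3/(4 + (0 - 3)*5))*2)*15 = ((3/(4 - 3*5))*2)*15 = ((3/(4 - 15))*2)*15 = ((3/(-11))*2)*15 = ((3*(-1/11))*2)*15 = -3/11*2*15 = -6/11*15 = -90/11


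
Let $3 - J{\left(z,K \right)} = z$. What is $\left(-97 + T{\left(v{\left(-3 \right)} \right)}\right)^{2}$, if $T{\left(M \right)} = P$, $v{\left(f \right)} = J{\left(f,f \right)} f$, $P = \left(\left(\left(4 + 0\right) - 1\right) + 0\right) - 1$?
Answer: $9025$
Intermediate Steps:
$J{\left(z,K \right)} = 3 - z$
$P = 2$ ($P = \left(\left(4 - 1\right) + 0\right) - 1 = \left(3 + 0\right) - 1 = 3 - 1 = 2$)
$v{\left(f \right)} = f \left(3 - f\right)$ ($v{\left(f \right)} = \left(3 - f\right) f = f \left(3 - f\right)$)
$T{\left(M \right)} = 2$
$\left(-97 + T{\left(v{\left(-3 \right)} \right)}\right)^{2} = \left(-97 + 2\right)^{2} = \left(-95\right)^{2} = 9025$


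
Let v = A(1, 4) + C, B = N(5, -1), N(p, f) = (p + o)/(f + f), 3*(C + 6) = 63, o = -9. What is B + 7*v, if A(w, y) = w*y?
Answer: 135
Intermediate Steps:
C = 15 (C = -6 + (⅓)*63 = -6 + 21 = 15)
N(p, f) = (-9 + p)/(2*f) (N(p, f) = (p - 9)/(f + f) = (-9 + p)/((2*f)) = (-9 + p)*(1/(2*f)) = (-9 + p)/(2*f))
B = 2 (B = (½)*(-9 + 5)/(-1) = (½)*(-1)*(-4) = 2)
v = 19 (v = 1*4 + 15 = 4 + 15 = 19)
B + 7*v = 2 + 7*19 = 2 + 133 = 135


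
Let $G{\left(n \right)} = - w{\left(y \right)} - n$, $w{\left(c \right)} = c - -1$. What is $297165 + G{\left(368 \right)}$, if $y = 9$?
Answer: $296787$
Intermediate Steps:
$w{\left(c \right)} = 1 + c$ ($w{\left(c \right)} = c + 1 = 1 + c$)
$G{\left(n \right)} = -10 - n$ ($G{\left(n \right)} = - (1 + 9) - n = \left(-1\right) 10 - n = -10 - n$)
$297165 + G{\left(368 \right)} = 297165 - 378 = 296787$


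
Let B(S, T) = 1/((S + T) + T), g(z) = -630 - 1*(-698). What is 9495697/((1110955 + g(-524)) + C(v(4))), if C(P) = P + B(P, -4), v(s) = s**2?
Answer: 75965576/8888313 ≈ 8.5467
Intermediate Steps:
g(z) = 68 (g(z) = -630 + 698 = 68)
B(S, T) = 1/(S + 2*T)
C(P) = P + 1/(-8 + P) (C(P) = P + 1/(P + 2*(-4)) = P + 1/(P - 8) = P + 1/(-8 + P))
9495697/((1110955 + g(-524)) + C(v(4))) = 9495697/((1110955 + 68) + (1 + 4**2*(-8 + 4**2))/(-8 + 4**2)) = 9495697/(1111023 + (1 + 16*(-8 + 16))/(-8 + 16)) = 9495697/(1111023 + (1 + 16*8)/8) = 9495697/(1111023 + (1 + 128)/8) = 9495697/(1111023 + (1/8)*129) = 9495697/(1111023 + 129/8) = 9495697/(8888313/8) = 9495697*(8/8888313) = 75965576/8888313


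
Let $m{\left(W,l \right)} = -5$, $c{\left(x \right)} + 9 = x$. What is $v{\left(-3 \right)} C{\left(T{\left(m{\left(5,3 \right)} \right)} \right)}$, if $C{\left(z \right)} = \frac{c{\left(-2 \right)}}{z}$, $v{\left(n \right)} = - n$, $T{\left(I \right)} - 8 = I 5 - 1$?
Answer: $\frac{11}{6} \approx 1.8333$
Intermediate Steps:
$c{\left(x \right)} = -9 + x$
$T{\left(I \right)} = 7 + 5 I$ ($T{\left(I \right)} = 8 + \left(I 5 - 1\right) = 8 + \left(5 I - 1\right) = 8 + \left(-1 + 5 I\right) = 7 + 5 I$)
$C{\left(z \right)} = - \frac{11}{z}$ ($C{\left(z \right)} = \frac{-9 - 2}{z} = - \frac{11}{z}$)
$v{\left(-3 \right)} C{\left(T{\left(m{\left(5,3 \right)} \right)} \right)} = \left(-1\right) \left(-3\right) \left(- \frac{11}{7 + 5 \left(-5\right)}\right) = 3 \left(- \frac{11}{7 - 25}\right) = 3 \left(- \frac{11}{-18}\right) = 3 \left(\left(-11\right) \left(- \frac{1}{18}\right)\right) = 3 \cdot \frac{11}{18} = \frac{11}{6}$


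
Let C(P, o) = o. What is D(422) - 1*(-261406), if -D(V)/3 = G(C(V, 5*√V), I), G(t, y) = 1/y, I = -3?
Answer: 261407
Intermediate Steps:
D(V) = 1 (D(V) = -3/(-3) = -3*(-⅓) = 1)
D(422) - 1*(-261406) = 1 - 1*(-261406) = 1 + 261406 = 261407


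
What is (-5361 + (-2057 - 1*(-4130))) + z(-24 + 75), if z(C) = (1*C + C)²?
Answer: 7116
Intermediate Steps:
z(C) = 4*C² (z(C) = (C + C)² = (2*C)² = 4*C²)
(-5361 + (-2057 - 1*(-4130))) + z(-24 + 75) = (-5361 + (-2057 - 1*(-4130))) + 4*(-24 + 75)² = (-5361 + (-2057 + 4130)) + 4*51² = (-5361 + 2073) + 4*2601 = -3288 + 10404 = 7116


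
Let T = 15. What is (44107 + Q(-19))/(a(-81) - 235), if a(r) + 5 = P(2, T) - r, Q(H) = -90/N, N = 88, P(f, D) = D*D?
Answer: 1940663/2904 ≈ 668.27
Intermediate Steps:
P(f, D) = D²
Q(H) = -45/44 (Q(H) = -90/88 = -90*1/88 = -45/44)
a(r) = 220 - r (a(r) = -5 + (15² - r) = -5 + (225 - r) = 220 - r)
(44107 + Q(-19))/(a(-81) - 235) = (44107 - 45/44)/((220 - 1*(-81)) - 235) = 1940663/(44*((220 + 81) - 235)) = 1940663/(44*(301 - 235)) = (1940663/44)/66 = (1940663/44)*(1/66) = 1940663/2904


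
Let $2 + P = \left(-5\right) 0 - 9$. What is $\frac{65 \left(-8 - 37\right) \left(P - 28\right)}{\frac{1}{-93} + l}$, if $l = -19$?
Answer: $- \frac{816075}{136} \approx -6000.6$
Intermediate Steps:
$P = -11$ ($P = -2 - 9 = -11$)
$\frac{65 \left(-8 - 37\right) \left(P - 28\right)}{\frac{1}{-93} + l} = \frac{65 \left(-8 - 37\right) \left(-11 - 28\right)}{\frac{1}{-93} - 19} = \frac{65 \left(\left(-45\right) \left(-39\right)\right)}{- \frac{1}{93} - 19} = \frac{65 \cdot 1755}{- \frac{1768}{93}} = 114075 \left(- \frac{93}{1768}\right) = - \frac{816075}{136}$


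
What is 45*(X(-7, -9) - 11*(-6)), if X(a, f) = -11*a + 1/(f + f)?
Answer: 12865/2 ≈ 6432.5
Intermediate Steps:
X(a, f) = 1/(2*f) - 11*a (X(a, f) = -11*a + 1/(2*f) = 1/(2*f) - 11*a)
45*(X(-7, -9) - 11*(-6)) = 45*(((1/2)/(-9) - 11*(-7)) - 11*(-6)) = 45*(((1/2)*(-1/9) + 77) + 66) = 45*((-1/18 + 77) + 66) = 45*(1385/18 + 66) = 45*(2573/18) = 12865/2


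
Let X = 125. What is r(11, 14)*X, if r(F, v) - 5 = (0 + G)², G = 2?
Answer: 1125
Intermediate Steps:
r(F, v) = 9 (r(F, v) = 5 + (0 + 2)² = 5 + 2² = 5 + 4 = 9)
r(11, 14)*X = 9*125 = 1125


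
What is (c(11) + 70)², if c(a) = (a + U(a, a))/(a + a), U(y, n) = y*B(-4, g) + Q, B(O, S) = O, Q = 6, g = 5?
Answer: 2289169/484 ≈ 4729.7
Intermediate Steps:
U(y, n) = 6 - 4*y (U(y, n) = y*(-4) + 6 = -4*y + 6 = 6 - 4*y)
c(a) = (6 - 3*a)/(2*a) (c(a) = (a + (6 - 4*a))/(a + a) = (6 - 3*a)/((2*a)) = (6 - 3*a)*(1/(2*a)) = (6 - 3*a)/(2*a))
(c(11) + 70)² = ((-3/2 + 3/11) + 70)² = (-27/22 + 70)² = (1513/22)² = 2289169/484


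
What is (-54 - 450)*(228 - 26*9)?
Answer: 3024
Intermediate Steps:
(-54 - 450)*(228 - 26*9) = -504*(228 - 234) = -504*(-6) = 3024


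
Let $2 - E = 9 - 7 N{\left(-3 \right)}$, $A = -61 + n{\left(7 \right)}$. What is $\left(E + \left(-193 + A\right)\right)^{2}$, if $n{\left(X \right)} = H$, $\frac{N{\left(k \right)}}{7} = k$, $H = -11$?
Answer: $175561$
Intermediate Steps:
$N{\left(k \right)} = 7 k$
$n{\left(X \right)} = -11$
$A = -72$ ($A = -61 - 11 = -72$)
$E = -154$ ($E = 2 - \left(9 - 7 \cdot 7 \left(-3\right)\right) = 2 - \left(9 - -147\right) = 2 - \left(9 + 147\right) = 2 - 156 = -154$)
$\left(E + \left(-193 + A\right)\right)^{2} = \left(-154 - 265\right)^{2} = \left(-419\right)^{2} = 175561$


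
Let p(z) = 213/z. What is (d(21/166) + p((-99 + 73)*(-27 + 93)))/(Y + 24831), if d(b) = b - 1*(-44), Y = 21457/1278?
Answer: 1334907423/753811465550 ≈ 0.0017709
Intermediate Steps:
Y = 21457/1278 (Y = 21457*(1/1278) = 21457/1278 ≈ 16.790)
d(b) = 44 + b (d(b) = b + 44 = 44 + b)
(d(21/166) + p((-99 + 73)*(-27 + 93)))/(Y + 24831) = ((44 + 21/166) + 213/(((-99 + 73)*(-27 + 93))))/(21457/1278 + 24831) = ((44 + 21*(1/166)) + 213/((-26*66)))/(31755475/1278) = ((44 + 21/166) + 213/(-1716))*(1278/31755475) = (7325/166 + 213*(-1/1716))*(1278/31755475) = (7325/166 - 71/572)*(1278/31755475) = (2089057/47476)*(1278/31755475) = 1334907423/753811465550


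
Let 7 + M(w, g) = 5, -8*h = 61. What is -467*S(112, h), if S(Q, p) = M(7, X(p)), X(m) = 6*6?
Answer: 934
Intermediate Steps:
X(m) = 36
h = -61/8 (h = -1/8*61 = -61/8 ≈ -7.6250)
M(w, g) = -2 (M(w, g) = -7 + 5 = -2)
S(Q, p) = -2
-467*S(112, h) = -467*(-2) = 934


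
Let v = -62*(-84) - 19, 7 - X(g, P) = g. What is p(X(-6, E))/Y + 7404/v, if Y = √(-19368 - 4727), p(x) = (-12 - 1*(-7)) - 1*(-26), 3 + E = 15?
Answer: 7404/5189 - 21*I*√24095/24095 ≈ 1.4269 - 0.13529*I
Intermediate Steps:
E = 12 (E = -3 + 15 = 12)
X(g, P) = 7 - g
p(x) = 21 (p(x) = (-12 + 7) + 26 = -5 + 26 = 21)
Y = I*√24095 (Y = √(-24095) = I*√24095 ≈ 155.23*I)
v = 5189 (v = 5208 - 19 = 5189)
p(X(-6, E))/Y + 7404/v = 21/((I*√24095)) + 7404/5189 = 21*(-I*√24095/24095) + 7404*(1/5189) = -21*I*√24095/24095 + 7404/5189 = 7404/5189 - 21*I*√24095/24095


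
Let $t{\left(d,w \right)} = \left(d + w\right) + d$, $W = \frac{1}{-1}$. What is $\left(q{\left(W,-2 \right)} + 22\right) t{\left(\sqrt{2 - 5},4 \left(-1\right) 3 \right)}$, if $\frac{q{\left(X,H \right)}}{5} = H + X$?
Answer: $-84 + 14 i \sqrt{3} \approx -84.0 + 24.249 i$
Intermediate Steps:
$W = -1$
$q{\left(X,H \right)} = 5 H + 5 X$ ($q{\left(X,H \right)} = 5 \left(H + X\right) = 5 H + 5 X$)
$t{\left(d,w \right)} = w + 2 d$
$\left(q{\left(W,-2 \right)} + 22\right) t{\left(\sqrt{2 - 5},4 \left(-1\right) 3 \right)} = \left(\left(5 \left(-2\right) + 5 \left(-1\right)\right) + 22\right) \left(4 \left(-1\right) 3 + 2 \sqrt{2 - 5}\right) = \left(\left(-10 - 5\right) + 22\right) \left(\left(-4\right) 3 + 2 \sqrt{-3}\right) = \left(-15 + 22\right) \left(-12 + 2 i \sqrt{3}\right) = 7 \left(-12 + 2 i \sqrt{3}\right) = -84 + 14 i \sqrt{3}$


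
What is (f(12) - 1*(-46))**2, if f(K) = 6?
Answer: 2704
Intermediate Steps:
(f(12) - 1*(-46))**2 = (6 - 1*(-46))**2 = (6 + 46)**2 = 52**2 = 2704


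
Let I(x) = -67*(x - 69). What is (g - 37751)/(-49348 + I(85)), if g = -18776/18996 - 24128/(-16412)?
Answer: 735574397911/982441111740 ≈ 0.74872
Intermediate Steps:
I(x) = 4623 - 67*x (I(x) = -67*(-69 + x) = 4623 - 67*x)
g = 9386486/19485147 (g = -18776*1/18996 - 24128*(-1/16412) = -4694/4749 + 6032/4103 = 9386486/19485147 ≈ 0.48173)
(g - 37751)/(-49348 + I(85)) = (9386486/19485147 - 37751)/(-49348 + (4623 - 67*85)) = -735574397911/(19485147*(-49348 + (4623 - 5695))) = -735574397911/(19485147*(-49348 - 1072)) = -735574397911/19485147/(-50420) = -735574397911/19485147*(-1/50420) = 735574397911/982441111740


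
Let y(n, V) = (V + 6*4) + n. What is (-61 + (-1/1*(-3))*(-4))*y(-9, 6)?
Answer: -1533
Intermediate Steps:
y(n, V) = 24 + V + n (y(n, V) = (V + 24) + n = (24 + V) + n = 24 + V + n)
(-61 + (-1/1*(-3))*(-4))*y(-9, 6) = (-61 + (-1/1*(-3))*(-4))*(24 + 6 - 9) = (-61 + (-1*1*(-3))*(-4))*21 = (-61 - 1*(-3)*(-4))*21 = (-61 + 3*(-4))*21 = (-61 - 12)*21 = -73*21 = -1533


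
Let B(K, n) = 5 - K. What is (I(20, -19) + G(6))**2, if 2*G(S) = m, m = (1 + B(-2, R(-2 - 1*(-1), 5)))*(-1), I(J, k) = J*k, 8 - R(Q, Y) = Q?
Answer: 147456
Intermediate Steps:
R(Q, Y) = 8 - Q
m = -8 (m = (1 + (5 - 1*(-2)))*(-1) = (1 + (5 + 2))*(-1) = (1 + 7)*(-1) = 8*(-1) = -8)
G(S) = -4 (G(S) = (1/2)*(-8) = -4)
(I(20, -19) + G(6))**2 = (20*(-19) - 4)**2 = (-380 - 4)**2 = (-384)**2 = 147456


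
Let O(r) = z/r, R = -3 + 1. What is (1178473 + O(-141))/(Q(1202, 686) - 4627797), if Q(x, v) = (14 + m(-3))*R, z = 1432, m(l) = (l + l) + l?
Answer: -166163261/652520787 ≈ -0.25465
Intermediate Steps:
m(l) = 3*l (m(l) = 2*l + l = 3*l)
R = -2
Q(x, v) = -10 (Q(x, v) = (14 + 3*(-3))*(-2) = (14 - 9)*(-2) = 5*(-2) = -10)
O(r) = 1432/r
(1178473 + O(-141))/(Q(1202, 686) - 4627797) = (1178473 + 1432/(-141))/(-10 - 4627797) = (1178473 + 1432*(-1/141))/(-4627807) = (1178473 - 1432/141)*(-1/4627807) = (166163261/141)*(-1/4627807) = -166163261/652520787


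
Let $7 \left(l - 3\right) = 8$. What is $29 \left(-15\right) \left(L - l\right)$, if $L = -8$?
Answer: $\frac{36975}{7} \approx 5282.1$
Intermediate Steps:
$l = \frac{29}{7}$ ($l = 3 + \frac{1}{7} \cdot 8 = 3 + \frac{8}{7} = \frac{29}{7} \approx 4.1429$)
$29 \left(-15\right) \left(L - l\right) = 29 \left(-15\right) \left(-8 - \frac{29}{7}\right) = - 435 \left(-8 - \frac{29}{7}\right) = \left(-435\right) \left(- \frac{85}{7}\right) = \frac{36975}{7}$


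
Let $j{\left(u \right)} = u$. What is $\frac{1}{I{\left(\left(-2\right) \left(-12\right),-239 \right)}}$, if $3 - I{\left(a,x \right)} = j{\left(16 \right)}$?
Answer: $- \frac{1}{13} \approx -0.076923$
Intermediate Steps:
$I{\left(a,x \right)} = -13$ ($I{\left(a,x \right)} = 3 - 16 = -13$)
$\frac{1}{I{\left(\left(-2\right) \left(-12\right),-239 \right)}} = \frac{1}{-13} = - \frac{1}{13}$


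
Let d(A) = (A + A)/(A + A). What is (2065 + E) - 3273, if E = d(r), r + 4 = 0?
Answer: -1207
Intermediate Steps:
r = -4 (r = -4 + 0 = -4)
d(A) = 1 (d(A) = (2*A)/((2*A)) = (2*A)*(1/(2*A)) = 1)
E = 1
(2065 + E) - 3273 = (2065 + 1) - 3273 = 2066 - 3273 = -1207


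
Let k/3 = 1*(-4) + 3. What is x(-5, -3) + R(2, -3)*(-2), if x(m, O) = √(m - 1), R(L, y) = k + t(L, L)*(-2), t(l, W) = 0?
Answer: 6 + I*√6 ≈ 6.0 + 2.4495*I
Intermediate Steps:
k = -3 (k = 3*(1*(-4) + 3) = 3*(-4 + 3) = 3*(-1) = -3)
R(L, y) = -3 (R(L, y) = -3 + 0*(-2) = -3 + 0 = -3)
x(m, O) = √(-1 + m)
x(-5, -3) + R(2, -3)*(-2) = √(-1 - 5) - 3*(-2) = √(-6) + 6 = I*√6 + 6 = 6 + I*√6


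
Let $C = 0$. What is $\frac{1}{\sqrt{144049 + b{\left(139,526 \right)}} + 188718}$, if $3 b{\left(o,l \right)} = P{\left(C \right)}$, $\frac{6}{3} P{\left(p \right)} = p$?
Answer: $\frac{188718}{35614339475} - \frac{\sqrt{144049}}{35614339475} \approx 5.2883 \cdot 10^{-6}$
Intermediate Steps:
$P{\left(p \right)} = \frac{p}{2}$
$b{\left(o,l \right)} = 0$ ($b{\left(o,l \right)} = \frac{\frac{1}{2} \cdot 0}{3} = \frac{1}{3} \cdot 0 = 0$)
$\frac{1}{\sqrt{144049 + b{\left(139,526 \right)}} + 188718} = \frac{1}{\sqrt{144049 + 0} + 188718} = \frac{1}{\sqrt{144049} + 188718} = \frac{1}{188718 + \sqrt{144049}}$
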